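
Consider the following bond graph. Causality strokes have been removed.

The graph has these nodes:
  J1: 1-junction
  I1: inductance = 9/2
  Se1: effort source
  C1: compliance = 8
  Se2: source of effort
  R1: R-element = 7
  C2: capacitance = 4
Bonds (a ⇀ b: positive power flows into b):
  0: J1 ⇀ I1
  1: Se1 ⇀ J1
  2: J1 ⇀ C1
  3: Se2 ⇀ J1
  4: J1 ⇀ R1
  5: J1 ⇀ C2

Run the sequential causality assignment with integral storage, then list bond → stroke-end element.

#0 stroke→I1
#1 stroke→J1
#2 stroke→J1
#3 stroke→J1
#4 stroke→J1
#5 stroke→J1

bond 1 stroke→J1  (Se1 (Se) sets effort on bond)
bond 3 stroke→J1  (Se2 fixes effort; stroke away)
bond 0 stroke→I1  (prefer integral on I1)
bond 2 stroke→J1  (J1: bond 0 brought flow, rest push out)
bond 4 stroke→J1  (1-jn J1 has f-setter on 0)
bond 5 stroke→J1  (J1: bond 0 brought flow, rest push out)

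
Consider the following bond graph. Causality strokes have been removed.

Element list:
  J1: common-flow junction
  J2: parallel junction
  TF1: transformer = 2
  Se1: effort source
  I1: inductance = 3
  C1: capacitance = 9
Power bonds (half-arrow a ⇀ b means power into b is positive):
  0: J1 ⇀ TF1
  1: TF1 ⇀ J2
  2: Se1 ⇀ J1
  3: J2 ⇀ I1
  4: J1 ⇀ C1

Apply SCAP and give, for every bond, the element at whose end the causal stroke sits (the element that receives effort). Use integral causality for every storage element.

#0 stroke→TF1
#1 stroke→J2
#2 stroke→J1
#3 stroke→I1
#4 stroke→J1

β2 →J1  (source Se1 imposes e)
β3 →I1  (I1: I, integral causality)
β1 →J2  (J2: last free bond brings effort in)
β0 →TF1  (through TF1, causality passes straight; one stroke at TF1)
β4 →J1  (1-jn J1 has f-setter on 0)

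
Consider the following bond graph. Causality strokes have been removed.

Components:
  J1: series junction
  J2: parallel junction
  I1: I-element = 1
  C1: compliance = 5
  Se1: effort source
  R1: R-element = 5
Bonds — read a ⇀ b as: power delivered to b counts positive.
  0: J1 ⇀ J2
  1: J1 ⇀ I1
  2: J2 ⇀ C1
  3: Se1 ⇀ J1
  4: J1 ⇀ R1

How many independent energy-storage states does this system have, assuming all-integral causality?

bond 3 stroke at J1  (Se1: effort source, stroke at far end)
bond 1 stroke at I1  (prefer integral on I1)
bond 0 stroke at J1  (common-f at J1 fixed by 1)
bond 4 stroke at J1  (J1: bond 1 brought flow, rest push out)
bond 2 stroke at J2  (closing 0-jn rule on J2)

2  (C1, I1 all integral)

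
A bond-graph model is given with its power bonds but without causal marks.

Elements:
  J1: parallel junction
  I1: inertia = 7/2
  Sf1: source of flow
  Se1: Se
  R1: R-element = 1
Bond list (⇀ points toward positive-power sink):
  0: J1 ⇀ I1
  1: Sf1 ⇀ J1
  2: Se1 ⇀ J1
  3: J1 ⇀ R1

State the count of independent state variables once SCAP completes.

1  (I1 all integral)

bond 1 stroke at Sf1  (Sf1: flow source, stroke at near end)
bond 2 stroke at J1  (Se1: effort source, stroke at far end)
bond 0 stroke at I1  (J1 effort already set via bond 2)
bond 3 stroke at R1  (common-e at J1 fixed by 2)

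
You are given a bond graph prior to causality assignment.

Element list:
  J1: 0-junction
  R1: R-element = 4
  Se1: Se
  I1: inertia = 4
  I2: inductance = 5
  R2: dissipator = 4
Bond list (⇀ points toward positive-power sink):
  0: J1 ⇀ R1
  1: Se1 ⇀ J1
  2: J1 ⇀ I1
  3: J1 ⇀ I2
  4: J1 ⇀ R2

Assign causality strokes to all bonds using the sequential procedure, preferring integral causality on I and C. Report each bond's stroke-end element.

#1 |J1  (Se1 (Se) sets effort on bond)
#0 |R1  (common-e at J1 fixed by 1)
#2 |I1  (0-jn J1 has e-setter on 1)
#3 |I2  (0-jn J1 has e-setter on 1)
#4 |R2  (J1 effort already set via bond 1)

#0 |R1
#1 |J1
#2 |I1
#3 |I2
#4 |R2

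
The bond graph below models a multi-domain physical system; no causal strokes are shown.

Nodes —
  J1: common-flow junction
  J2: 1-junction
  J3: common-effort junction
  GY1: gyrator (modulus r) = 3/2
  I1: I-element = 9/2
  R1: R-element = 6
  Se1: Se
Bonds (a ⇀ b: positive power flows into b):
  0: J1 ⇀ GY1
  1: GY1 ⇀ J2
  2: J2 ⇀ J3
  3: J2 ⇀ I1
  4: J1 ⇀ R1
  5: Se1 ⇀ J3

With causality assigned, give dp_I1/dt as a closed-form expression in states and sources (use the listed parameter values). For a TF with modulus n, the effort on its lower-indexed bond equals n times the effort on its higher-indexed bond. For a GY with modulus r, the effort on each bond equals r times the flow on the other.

dp_I1/dt = -E_Se1 - p_I1/12

#5 stroke→J3  (Se1: effort source, stroke at far end)
#2 stroke→J2  (J3 effort already set via bond 5)
#3 stroke→I1  (I1 outputs flow p/I1)
#1 stroke→J2  (J2: bond 3 brought flow, rest push out)
#0 stroke→J1  (GY1 both-in/both-out from 1)
#4 stroke→R1  (only one flow-in slot at J1)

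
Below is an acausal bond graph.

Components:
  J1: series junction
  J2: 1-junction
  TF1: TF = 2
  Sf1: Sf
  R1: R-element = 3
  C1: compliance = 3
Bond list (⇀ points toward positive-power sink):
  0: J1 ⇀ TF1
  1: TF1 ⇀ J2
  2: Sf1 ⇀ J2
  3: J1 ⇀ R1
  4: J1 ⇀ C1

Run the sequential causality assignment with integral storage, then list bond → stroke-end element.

bond 0 →TF1
bond 1 →J2
bond 2 →Sf1
bond 3 →J1
bond 4 →J1

b2 →Sf1  (Sf1 fixes flow; stroke at Sf1)
b1 →J2  (common-f at J2 fixed by 2)
b0 →TF1  (TF1: transformer flips bond 1)
b3 →J1  (1-jn J1 has f-setter on 0)
b4 →J1  (J1: bond 0 brought flow, rest push out)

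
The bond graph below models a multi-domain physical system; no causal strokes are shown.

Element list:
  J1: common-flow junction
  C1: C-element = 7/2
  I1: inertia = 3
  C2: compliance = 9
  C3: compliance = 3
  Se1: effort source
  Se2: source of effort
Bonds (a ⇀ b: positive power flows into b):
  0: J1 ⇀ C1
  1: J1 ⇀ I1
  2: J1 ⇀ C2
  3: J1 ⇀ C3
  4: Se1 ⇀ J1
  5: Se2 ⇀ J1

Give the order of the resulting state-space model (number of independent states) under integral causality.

#4 stroke→J1  (source Se1 imposes e)
#5 stroke→J1  (Se2 fixes effort; stroke away)
#0 stroke→J1  (C1: C, integral causality)
#1 stroke→I1  (I1: I, integral causality)
#2 stroke→J1  (1-jn J1 has f-setter on 1)
#3 stroke→J1  (common-f at J1 fixed by 1)

4  (C1, C2, C3, I1 all integral)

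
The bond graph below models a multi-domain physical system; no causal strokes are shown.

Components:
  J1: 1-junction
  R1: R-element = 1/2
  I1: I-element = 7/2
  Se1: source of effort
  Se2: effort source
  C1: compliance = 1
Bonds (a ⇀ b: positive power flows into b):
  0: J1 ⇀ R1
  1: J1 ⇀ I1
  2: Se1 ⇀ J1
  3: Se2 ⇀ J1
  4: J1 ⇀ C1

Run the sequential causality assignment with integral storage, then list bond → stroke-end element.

b2 stroke→J1  (Se1 (Se) sets effort on bond)
b3 stroke→J1  (Se2 (Se) sets effort on bond)
b1 stroke→I1  (I1: I, integral causality)
b0 stroke→J1  (J1: bond 1 brought flow, rest push out)
b4 stroke→J1  (J1: bond 1 brought flow, rest push out)

b0 stroke→J1
b1 stroke→I1
b2 stroke→J1
b3 stroke→J1
b4 stroke→J1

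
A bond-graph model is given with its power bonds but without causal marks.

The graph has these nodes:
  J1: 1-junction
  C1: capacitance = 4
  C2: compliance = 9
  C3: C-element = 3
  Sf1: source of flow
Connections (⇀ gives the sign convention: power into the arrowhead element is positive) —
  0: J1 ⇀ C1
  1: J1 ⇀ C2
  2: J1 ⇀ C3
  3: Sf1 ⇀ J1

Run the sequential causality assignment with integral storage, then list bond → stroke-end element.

β3 →Sf1  (source Sf1 imposes f)
β0 →J1  (J1 flow already set via bond 3)
β1 →J1  (J1: bond 3 brought flow, rest push out)
β2 →J1  (common-f at J1 fixed by 3)

bond 0 stroke at J1
bond 1 stroke at J1
bond 2 stroke at J1
bond 3 stroke at Sf1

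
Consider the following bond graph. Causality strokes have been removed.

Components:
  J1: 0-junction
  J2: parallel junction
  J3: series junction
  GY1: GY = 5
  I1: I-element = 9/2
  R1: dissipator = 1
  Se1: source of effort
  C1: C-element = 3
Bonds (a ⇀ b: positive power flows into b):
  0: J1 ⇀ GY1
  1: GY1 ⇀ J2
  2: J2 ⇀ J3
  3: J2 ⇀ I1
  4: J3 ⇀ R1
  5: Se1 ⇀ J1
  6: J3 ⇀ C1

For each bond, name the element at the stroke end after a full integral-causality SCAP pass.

β0 |GY1
β1 |GY1
β2 |J2
β3 |I1
β4 |J3
β5 |J1
β6 |J3

β5 stroke→J1  (Se1: effort source, stroke at far end)
β0 stroke→GY1  (common-e at J1 fixed by 5)
β1 stroke→GY1  (GY GY1: same side as bond 0)
β3 stroke→I1  (prefer integral on I1)
β2 stroke→J2  (only one effort-in slot at J2)
β4 stroke→J3  (1-jn J3 has f-setter on 2)
β6 stroke→J3  (J3: bond 2 brought flow, rest push out)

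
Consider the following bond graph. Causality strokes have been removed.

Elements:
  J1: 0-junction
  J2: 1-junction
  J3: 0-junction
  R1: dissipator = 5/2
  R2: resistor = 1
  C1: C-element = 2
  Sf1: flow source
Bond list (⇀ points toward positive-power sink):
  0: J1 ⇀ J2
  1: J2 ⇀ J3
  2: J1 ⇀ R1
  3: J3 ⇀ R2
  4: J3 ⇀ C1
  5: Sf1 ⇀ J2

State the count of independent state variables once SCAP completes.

1  (C1 all integral)

#5 stroke at Sf1  (Sf1: flow source, stroke at near end)
#0 stroke at J2  (J2 flow already set via bond 5)
#1 stroke at J2  (J2 flow already set via bond 5)
#2 stroke at J1  (J1: last free bond brings effort in)
#4 stroke at J3  (C1: C, integral causality)
#3 stroke at R2  (J3 effort already set via bond 4)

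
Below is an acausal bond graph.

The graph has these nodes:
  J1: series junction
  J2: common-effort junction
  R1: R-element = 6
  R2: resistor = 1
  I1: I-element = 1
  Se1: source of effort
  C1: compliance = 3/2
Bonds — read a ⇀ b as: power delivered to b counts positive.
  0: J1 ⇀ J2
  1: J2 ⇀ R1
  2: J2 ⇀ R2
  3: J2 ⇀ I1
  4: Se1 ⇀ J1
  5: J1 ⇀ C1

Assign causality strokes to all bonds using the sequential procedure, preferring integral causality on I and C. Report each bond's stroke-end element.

bond 4 →J1  (Se1: effort source, stroke at far end)
bond 3 →I1  (I1 integral (f out))
bond 5 →J1  (C1 integral (e out))
bond 0 →J2  (closing 1-jn rule on J1)
bond 1 →R1  (common-e at J2 fixed by 0)
bond 2 →R2  (common-e at J2 fixed by 0)

bond 0 stroke→J2
bond 1 stroke→R1
bond 2 stroke→R2
bond 3 stroke→I1
bond 4 stroke→J1
bond 5 stroke→J1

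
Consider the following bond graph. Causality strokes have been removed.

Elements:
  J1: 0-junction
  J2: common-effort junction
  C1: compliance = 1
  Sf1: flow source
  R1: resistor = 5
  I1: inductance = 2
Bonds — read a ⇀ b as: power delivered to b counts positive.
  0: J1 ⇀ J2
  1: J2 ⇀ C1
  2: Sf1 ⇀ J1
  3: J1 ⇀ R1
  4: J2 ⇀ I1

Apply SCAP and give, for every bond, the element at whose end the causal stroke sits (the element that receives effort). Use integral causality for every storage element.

β2 |Sf1  (Sf1: flow source, stroke at near end)
β1 |J2  (C1: C, integral causality)
β0 |J1  (J2 effort already set via bond 1)
β4 |I1  (J2: bond 1 brought effort, rest push out)
β3 |R1  (0-jn J1 has e-setter on 0)

bond 0 →J1
bond 1 →J2
bond 2 →Sf1
bond 3 →R1
bond 4 →I1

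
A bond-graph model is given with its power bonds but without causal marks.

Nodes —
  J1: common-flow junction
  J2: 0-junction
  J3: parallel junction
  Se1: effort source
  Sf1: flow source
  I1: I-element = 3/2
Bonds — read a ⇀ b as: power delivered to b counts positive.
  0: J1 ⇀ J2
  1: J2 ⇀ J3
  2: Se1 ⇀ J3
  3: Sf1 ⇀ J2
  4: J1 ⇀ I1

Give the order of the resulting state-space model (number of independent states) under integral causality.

1  (I1 all integral)

#2 stroke→J3  (Se1 fixes effort; stroke away)
#3 stroke→Sf1  (Sf1 (Sf) sets flow on bond)
#1 stroke→J2  (common-e at J3 fixed by 2)
#0 stroke→J1  (common-e at J2 fixed by 1)
#4 stroke→I1  (only one flow-in slot at J1)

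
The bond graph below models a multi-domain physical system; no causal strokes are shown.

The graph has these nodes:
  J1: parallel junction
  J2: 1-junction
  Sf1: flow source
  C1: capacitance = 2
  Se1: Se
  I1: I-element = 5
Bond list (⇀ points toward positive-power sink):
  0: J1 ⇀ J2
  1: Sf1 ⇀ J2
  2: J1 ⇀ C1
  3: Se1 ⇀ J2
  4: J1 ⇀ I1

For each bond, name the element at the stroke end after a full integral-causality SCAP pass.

b0 stroke at J2
b1 stroke at Sf1
b2 stroke at J1
b3 stroke at J2
b4 stroke at I1

b1 stroke at Sf1  (source Sf1 imposes f)
b3 stroke at J2  (Se1 (Se) sets effort on bond)
b0 stroke at J2  (common-f at J2 fixed by 1)
b2 stroke at J1  (C1 integral (e out))
b4 stroke at I1  (J1: bond 2 brought effort, rest push out)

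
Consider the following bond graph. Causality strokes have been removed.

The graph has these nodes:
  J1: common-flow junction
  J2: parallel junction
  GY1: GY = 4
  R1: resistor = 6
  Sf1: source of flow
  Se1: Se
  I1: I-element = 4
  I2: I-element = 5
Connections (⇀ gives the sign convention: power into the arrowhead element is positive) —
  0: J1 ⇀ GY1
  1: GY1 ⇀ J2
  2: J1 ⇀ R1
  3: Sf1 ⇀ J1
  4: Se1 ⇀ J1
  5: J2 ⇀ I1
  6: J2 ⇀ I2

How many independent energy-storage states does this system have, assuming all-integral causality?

2  (I1, I2 all integral)

b3 stroke at Sf1  (Sf1: flow source, stroke at near end)
b4 stroke at J1  (Se1 fixes effort; stroke away)
b0 stroke at J1  (1-jn J1 has f-setter on 3)
b2 stroke at J1  (J1 flow already set via bond 3)
b1 stroke at J2  (GY1: gyrator matches bond 0)
b5 stroke at I1  (J2: bond 1 brought effort, rest push out)
b6 stroke at I2  (J2 effort already set via bond 1)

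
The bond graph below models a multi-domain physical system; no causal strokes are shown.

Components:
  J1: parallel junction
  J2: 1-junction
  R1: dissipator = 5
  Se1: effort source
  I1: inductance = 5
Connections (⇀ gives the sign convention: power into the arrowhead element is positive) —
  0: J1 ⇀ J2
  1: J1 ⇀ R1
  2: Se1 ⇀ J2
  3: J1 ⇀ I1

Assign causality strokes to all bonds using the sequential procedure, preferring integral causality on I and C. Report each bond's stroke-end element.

#0 →J1
#1 →R1
#2 →J2
#3 →I1

bond 2 stroke at J2  (Se1 (Se) sets effort on bond)
bond 0 stroke at J1  (J2 needs exactly one f-in)
bond 1 stroke at R1  (common-e at J1 fixed by 0)
bond 3 stroke at I1  (0-jn J1 has e-setter on 0)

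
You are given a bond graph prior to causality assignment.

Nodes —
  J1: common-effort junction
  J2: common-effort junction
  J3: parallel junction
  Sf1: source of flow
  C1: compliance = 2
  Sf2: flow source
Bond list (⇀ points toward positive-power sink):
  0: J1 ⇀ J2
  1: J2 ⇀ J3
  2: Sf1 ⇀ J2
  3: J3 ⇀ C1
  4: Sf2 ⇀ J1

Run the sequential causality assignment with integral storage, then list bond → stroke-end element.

#0 stroke→J1
#1 stroke→J2
#2 stroke→Sf1
#3 stroke→J3
#4 stroke→Sf2

b2 stroke→Sf1  (Sf1 (Sf) sets flow on bond)
b4 stroke→Sf2  (Sf2: flow source, stroke at near end)
b0 stroke→J1  (only one effort-in slot at J1)
b1 stroke→J2  (J2 needs exactly one e-in)
b3 stroke→J3  (only one effort-in slot at J3)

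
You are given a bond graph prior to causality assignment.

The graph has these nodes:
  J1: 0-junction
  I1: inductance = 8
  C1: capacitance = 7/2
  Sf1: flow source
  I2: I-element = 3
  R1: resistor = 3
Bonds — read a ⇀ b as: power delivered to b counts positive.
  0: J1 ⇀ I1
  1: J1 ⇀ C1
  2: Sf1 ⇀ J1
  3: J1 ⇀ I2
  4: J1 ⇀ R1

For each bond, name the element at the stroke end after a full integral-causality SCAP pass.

b0 |I1
b1 |J1
b2 |Sf1
b3 |I2
b4 |R1

β2 →Sf1  (source Sf1 imposes f)
β0 →I1  (prefer integral on I1)
β1 →J1  (prefer integral on C1)
β3 →I2  (common-e at J1 fixed by 1)
β4 →R1  (common-e at J1 fixed by 1)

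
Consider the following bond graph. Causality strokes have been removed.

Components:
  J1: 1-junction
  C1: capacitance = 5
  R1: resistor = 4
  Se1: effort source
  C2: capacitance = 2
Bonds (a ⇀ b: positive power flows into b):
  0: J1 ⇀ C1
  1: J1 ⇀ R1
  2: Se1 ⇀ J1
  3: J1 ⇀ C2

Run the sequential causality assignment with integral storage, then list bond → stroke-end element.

β0 →J1
β1 →R1
β2 →J1
β3 →J1

β2 |J1  (Se1 (Se) sets effort on bond)
β0 |J1  (C1 outputs effort q/C1)
β3 |J1  (prefer integral on C2)
β1 |R1  (J1 needs exactly one f-in)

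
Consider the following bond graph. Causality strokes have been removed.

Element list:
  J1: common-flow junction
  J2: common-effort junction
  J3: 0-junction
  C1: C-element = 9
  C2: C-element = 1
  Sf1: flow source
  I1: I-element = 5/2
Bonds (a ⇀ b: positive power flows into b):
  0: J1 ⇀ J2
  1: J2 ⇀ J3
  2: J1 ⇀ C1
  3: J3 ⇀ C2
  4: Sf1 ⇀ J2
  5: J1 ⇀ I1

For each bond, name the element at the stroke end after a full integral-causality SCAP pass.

#4 →Sf1  (Sf1 fixes flow; stroke at Sf1)
#2 →J1  (prefer integral on C1)
#3 →J3  (prefer integral on C2)
#1 →J2  (0-jn J3 has e-setter on 3)
#0 →J1  (J2: bond 1 brought effort, rest push out)
#5 →I1  (closing 1-jn rule on J1)

b0 →J1
b1 →J2
b2 →J1
b3 →J3
b4 →Sf1
b5 →I1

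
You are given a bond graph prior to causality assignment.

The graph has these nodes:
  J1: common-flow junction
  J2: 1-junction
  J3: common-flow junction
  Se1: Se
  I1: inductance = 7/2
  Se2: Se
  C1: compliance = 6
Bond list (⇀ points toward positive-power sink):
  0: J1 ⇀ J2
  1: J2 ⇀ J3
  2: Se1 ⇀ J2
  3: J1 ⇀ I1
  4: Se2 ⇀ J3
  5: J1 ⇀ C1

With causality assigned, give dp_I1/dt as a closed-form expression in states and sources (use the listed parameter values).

b2 stroke at J2  (Se1 fixes effort; stroke away)
b4 stroke at J3  (Se2 fixes effort; stroke away)
b1 stroke at J2  (J3: last free bond brings flow in)
b0 stroke at J1  (only one flow-in slot at J2)
b3 stroke at I1  (I1 outputs flow p/I1)
b5 stroke at J1  (J1: bond 3 brought flow, rest push out)

dp_I1/dt = E_Se1 + E_Se2 - q_C1/6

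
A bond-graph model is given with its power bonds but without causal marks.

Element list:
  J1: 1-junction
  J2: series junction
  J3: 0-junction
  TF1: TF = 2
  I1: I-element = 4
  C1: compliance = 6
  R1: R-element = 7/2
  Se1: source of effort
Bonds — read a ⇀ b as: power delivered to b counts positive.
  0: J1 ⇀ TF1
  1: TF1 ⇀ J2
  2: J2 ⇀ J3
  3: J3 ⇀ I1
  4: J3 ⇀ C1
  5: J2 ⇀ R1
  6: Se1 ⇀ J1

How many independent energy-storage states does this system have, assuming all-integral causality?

#6 →J1  (source Se1 imposes e)
#0 →TF1  (J1: last free bond brings flow in)
#1 →J2  (TF TF1: opposite of bond 0)
#3 →I1  (I1 outputs flow p/I1)
#4 →J3  (C1 integral (e out))
#2 →J2  (0-jn J3 has e-setter on 4)
#5 →R1  (J2: last free bond brings flow in)

2  (C1, I1 all integral)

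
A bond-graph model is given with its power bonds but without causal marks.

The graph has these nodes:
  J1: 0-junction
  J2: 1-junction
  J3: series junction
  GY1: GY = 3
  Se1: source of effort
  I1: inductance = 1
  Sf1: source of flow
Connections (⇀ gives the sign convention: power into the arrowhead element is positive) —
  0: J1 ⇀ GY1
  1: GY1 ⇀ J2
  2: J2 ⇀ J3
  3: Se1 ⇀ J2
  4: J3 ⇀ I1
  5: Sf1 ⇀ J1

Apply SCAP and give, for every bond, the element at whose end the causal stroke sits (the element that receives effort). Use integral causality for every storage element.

β3 stroke→J2  (source Se1 imposes e)
β5 stroke→Sf1  (Sf1 fixes flow; stroke at Sf1)
β0 stroke→J1  (J1 needs exactly one e-in)
β1 stroke→J2  (GY1: gyrator matches bond 0)
β2 stroke→J3  (only one flow-in slot at J2)
β4 stroke→I1  (J3: last free bond brings flow in)

β0 →J1
β1 →J2
β2 →J3
β3 →J2
β4 →I1
β5 →Sf1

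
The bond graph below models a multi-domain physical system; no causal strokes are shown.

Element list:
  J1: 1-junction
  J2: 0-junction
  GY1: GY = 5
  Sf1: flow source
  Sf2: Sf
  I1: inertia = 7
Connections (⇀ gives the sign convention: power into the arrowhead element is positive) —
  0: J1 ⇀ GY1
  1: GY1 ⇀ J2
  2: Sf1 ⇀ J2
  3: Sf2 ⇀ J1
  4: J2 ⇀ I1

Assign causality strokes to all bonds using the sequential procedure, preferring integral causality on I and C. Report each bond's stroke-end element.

b2 →Sf1  (Sf1: flow source, stroke at near end)
b3 →Sf2  (source Sf2 imposes f)
b0 →J1  (J1: bond 3 brought flow, rest push out)
b1 →J2  (GY1: gyrator matches bond 0)
b4 →I1  (0-jn J2 has e-setter on 1)

b0 stroke→J1
b1 stroke→J2
b2 stroke→Sf1
b3 stroke→Sf2
b4 stroke→I1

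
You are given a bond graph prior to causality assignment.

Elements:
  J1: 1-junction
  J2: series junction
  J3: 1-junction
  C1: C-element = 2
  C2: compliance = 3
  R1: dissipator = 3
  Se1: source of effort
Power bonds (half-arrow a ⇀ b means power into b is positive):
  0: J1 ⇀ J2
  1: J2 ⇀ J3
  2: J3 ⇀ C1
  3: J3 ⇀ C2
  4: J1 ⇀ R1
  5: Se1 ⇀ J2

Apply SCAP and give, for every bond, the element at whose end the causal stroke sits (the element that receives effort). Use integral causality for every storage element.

β0 stroke→J1
β1 stroke→J2
β2 stroke→J3
β3 stroke→J3
β4 stroke→R1
β5 stroke→J2

b5 stroke at J2  (Se1 fixes effort; stroke away)
b2 stroke at J3  (C1 integral (e out))
b3 stroke at J3  (C2 outputs effort q/C2)
b1 stroke at J2  (J3 needs exactly one f-in)
b0 stroke at J1  (J2: last free bond brings flow in)
b4 stroke at R1  (only one flow-in slot at J1)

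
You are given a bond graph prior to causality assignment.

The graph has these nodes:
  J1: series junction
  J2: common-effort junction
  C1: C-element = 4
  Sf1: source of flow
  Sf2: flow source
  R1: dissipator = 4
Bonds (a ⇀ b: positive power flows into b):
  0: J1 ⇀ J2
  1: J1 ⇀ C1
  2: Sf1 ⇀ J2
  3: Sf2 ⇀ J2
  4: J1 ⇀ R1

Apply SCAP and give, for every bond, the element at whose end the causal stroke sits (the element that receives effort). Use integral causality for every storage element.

#2 stroke at Sf1  (Sf1 (Sf) sets flow on bond)
#3 stroke at Sf2  (Sf2 (Sf) sets flow on bond)
#0 stroke at J2  (only one effort-in slot at J2)
#1 stroke at J1  (J1 flow already set via bond 0)
#4 stroke at J1  (J1: bond 0 brought flow, rest push out)

bond 0 stroke at J2
bond 1 stroke at J1
bond 2 stroke at Sf1
bond 3 stroke at Sf2
bond 4 stroke at J1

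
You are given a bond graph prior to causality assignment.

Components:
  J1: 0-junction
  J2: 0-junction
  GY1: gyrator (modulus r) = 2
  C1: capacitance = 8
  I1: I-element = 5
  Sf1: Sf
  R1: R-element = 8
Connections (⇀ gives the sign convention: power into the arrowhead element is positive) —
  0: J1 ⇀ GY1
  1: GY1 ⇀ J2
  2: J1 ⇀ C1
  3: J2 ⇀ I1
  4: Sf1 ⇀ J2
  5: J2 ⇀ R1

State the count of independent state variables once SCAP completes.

b4 →Sf1  (Sf1 fixes flow; stroke at Sf1)
b2 →J1  (prefer integral on C1)
b0 →GY1  (common-e at J1 fixed by 2)
b1 →GY1  (GY1 both-in/both-out from 0)
b3 →I1  (I1 outputs flow p/I1)
b5 →J2  (J2: last free bond brings effort in)

2  (C1, I1 all integral)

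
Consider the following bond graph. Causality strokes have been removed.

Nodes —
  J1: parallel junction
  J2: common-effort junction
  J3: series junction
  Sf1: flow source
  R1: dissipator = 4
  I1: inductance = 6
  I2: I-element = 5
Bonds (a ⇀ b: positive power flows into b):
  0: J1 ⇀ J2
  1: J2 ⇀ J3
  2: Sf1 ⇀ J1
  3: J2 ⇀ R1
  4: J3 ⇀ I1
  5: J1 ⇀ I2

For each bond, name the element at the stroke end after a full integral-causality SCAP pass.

β2 stroke at Sf1  (source Sf1 imposes f)
β4 stroke at I1  (I1: I, integral causality)
β1 stroke at J3  (J3 flow already set via bond 4)
β5 stroke at I2  (I2 outputs flow p/I2)
β0 stroke at J1  (closing 0-jn rule on J1)
β3 stroke at J2  (J2: last free bond brings effort in)

β0 |J1
β1 |J3
β2 |Sf1
β3 |J2
β4 |I1
β5 |I2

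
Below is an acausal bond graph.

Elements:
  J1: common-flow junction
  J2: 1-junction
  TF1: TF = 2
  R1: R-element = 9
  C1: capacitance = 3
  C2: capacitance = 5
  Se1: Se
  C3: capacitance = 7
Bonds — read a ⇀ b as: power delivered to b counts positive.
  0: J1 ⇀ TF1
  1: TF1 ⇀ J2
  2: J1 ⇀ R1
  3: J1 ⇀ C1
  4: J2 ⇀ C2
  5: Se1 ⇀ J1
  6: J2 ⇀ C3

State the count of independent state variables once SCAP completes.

#5 stroke→J1  (Se1 (Se) sets effort on bond)
#3 stroke→J1  (C1 integral (e out))
#4 stroke→J2  (C2 integral (e out))
#6 stroke→J2  (C3 integral (e out))
#1 stroke→TF1  (J2 needs exactly one f-in)
#0 stroke→J1  (TF1 one-in-one-out from 1)
#2 stroke→R1  (J1 needs exactly one f-in)

3  (C1, C2, C3 all integral)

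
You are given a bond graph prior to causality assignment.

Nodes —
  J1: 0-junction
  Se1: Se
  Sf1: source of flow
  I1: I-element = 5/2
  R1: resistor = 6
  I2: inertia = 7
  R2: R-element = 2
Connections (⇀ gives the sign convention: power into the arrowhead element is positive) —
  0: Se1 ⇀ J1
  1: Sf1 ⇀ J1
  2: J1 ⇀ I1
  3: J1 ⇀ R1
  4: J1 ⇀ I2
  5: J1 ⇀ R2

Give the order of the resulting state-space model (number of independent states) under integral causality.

β0 |J1  (Se1 (Se) sets effort on bond)
β1 |Sf1  (Sf1 (Sf) sets flow on bond)
β2 |I1  (0-jn J1 has e-setter on 0)
β3 |R1  (J1 effort already set via bond 0)
β4 |I2  (J1: bond 0 brought effort, rest push out)
β5 |R2  (common-e at J1 fixed by 0)

2  (I1, I2 all integral)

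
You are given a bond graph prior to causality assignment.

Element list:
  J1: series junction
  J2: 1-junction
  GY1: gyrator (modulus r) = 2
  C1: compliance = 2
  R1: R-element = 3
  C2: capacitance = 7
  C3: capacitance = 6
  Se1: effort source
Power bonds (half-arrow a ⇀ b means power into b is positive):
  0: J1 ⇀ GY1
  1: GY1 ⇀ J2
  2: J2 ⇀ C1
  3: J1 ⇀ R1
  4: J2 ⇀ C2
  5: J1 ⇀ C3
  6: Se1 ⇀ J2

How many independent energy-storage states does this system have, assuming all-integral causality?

b6 stroke→J2  (Se1: effort source, stroke at far end)
b2 stroke→J2  (C1: C, integral causality)
b4 stroke→J2  (C2: C, integral causality)
b1 stroke→GY1  (J2: last free bond brings flow in)
b0 stroke→GY1  (GY GY1: same side as bond 1)
b3 stroke→J1  (J1: bond 0 brought flow, rest push out)
b5 stroke→J1  (1-jn J1 has f-setter on 0)

3  (C1, C2, C3 all integral)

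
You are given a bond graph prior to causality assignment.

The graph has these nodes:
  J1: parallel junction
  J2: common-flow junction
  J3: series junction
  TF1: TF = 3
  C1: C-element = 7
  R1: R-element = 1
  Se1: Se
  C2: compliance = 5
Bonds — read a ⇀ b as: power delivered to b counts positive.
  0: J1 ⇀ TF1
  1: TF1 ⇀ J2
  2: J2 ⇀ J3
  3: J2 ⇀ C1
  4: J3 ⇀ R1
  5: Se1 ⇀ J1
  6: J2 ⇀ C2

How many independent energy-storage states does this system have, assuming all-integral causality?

2  (C1, C2 all integral)

β5 stroke→J1  (Se1: effort source, stroke at far end)
β0 stroke→TF1  (common-e at J1 fixed by 5)
β1 stroke→J2  (through TF1, causality passes straight; one stroke at TF1)
β3 stroke→J2  (C1 integral (e out))
β6 stroke→J2  (prefer integral on C2)
β2 stroke→J3  (closing 1-jn rule on J2)
β4 stroke→R1  (closing 1-jn rule on J3)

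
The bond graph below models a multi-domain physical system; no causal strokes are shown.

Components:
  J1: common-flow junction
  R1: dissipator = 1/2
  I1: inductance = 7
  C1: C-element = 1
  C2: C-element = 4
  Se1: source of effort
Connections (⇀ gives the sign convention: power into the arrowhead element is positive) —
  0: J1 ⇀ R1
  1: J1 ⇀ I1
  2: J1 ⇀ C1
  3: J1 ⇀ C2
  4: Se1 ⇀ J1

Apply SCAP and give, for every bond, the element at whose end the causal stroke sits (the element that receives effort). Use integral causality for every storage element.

#4 |J1  (Se1 (Se) sets effort on bond)
#1 |I1  (prefer integral on I1)
#0 |J1  (1-jn J1 has f-setter on 1)
#2 |J1  (common-f at J1 fixed by 1)
#3 |J1  (J1 flow already set via bond 1)

b0 stroke at J1
b1 stroke at I1
b2 stroke at J1
b3 stroke at J1
b4 stroke at J1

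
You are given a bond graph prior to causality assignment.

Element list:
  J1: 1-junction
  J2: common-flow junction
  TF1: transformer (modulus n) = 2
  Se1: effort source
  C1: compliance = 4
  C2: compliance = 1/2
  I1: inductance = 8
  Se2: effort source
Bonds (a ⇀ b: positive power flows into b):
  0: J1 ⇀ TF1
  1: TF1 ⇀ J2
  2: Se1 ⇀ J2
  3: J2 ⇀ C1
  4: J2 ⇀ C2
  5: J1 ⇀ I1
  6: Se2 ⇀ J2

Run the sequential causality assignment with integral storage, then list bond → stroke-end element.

b2 stroke→J2  (Se1 (Se) sets effort on bond)
b6 stroke→J2  (Se2 (Se) sets effort on bond)
b3 stroke→J2  (C1: C, integral causality)
b4 stroke→J2  (C2 outputs effort q/C2)
b1 stroke→TF1  (closing 1-jn rule on J2)
b0 stroke→J1  (TF TF1: opposite of bond 1)
b5 stroke→I1  (only one flow-in slot at J1)

#0 |J1
#1 |TF1
#2 |J2
#3 |J2
#4 |J2
#5 |I1
#6 |J2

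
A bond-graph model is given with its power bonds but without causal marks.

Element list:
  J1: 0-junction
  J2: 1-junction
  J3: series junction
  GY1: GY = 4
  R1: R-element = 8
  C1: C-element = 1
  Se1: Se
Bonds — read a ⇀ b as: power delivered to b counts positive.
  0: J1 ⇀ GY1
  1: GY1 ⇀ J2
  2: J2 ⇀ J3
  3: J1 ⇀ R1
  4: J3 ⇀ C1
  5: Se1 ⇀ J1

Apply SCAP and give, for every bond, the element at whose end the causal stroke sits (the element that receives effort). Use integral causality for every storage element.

β5 stroke→J1  (Se1 (Se) sets effort on bond)
β0 stroke→GY1  (J1 effort already set via bond 5)
β3 stroke→R1  (0-jn J1 has e-setter on 5)
β1 stroke→GY1  (GY GY1: same side as bond 0)
β2 stroke→J2  (J2 flow already set via bond 1)
β4 stroke→J3  (J3 flow already set via bond 2)

β0 stroke→GY1
β1 stroke→GY1
β2 stroke→J2
β3 stroke→R1
β4 stroke→J3
β5 stroke→J1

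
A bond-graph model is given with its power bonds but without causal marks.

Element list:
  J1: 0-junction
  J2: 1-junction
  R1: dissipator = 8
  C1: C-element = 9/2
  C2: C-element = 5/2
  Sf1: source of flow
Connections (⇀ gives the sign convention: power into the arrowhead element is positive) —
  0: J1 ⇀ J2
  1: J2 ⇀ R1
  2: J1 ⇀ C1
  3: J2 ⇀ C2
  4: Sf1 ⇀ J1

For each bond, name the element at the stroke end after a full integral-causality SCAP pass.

β0 →J2
β1 →R1
β2 →J1
β3 →J2
β4 →Sf1

b4 stroke→Sf1  (Sf1: flow source, stroke at near end)
b2 stroke→J1  (C1 outputs effort q/C1)
b0 stroke→J2  (J1 effort already set via bond 2)
b3 stroke→J2  (C2 integral (e out))
b1 stroke→R1  (J2 needs exactly one f-in)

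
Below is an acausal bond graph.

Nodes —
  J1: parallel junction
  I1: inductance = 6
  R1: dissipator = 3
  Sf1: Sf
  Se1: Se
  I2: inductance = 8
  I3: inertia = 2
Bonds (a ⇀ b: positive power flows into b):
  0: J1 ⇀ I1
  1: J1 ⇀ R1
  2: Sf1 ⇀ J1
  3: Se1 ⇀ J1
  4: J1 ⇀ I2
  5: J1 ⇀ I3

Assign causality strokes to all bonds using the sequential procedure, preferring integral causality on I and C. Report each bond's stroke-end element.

b2 |Sf1  (Sf1: flow source, stroke at near end)
b3 |J1  (Se1 fixes effort; stroke away)
b0 |I1  (J1 effort already set via bond 3)
b1 |R1  (common-e at J1 fixed by 3)
b4 |I2  (common-e at J1 fixed by 3)
b5 |I3  (0-jn J1 has e-setter on 3)

#0 |I1
#1 |R1
#2 |Sf1
#3 |J1
#4 |I2
#5 |I3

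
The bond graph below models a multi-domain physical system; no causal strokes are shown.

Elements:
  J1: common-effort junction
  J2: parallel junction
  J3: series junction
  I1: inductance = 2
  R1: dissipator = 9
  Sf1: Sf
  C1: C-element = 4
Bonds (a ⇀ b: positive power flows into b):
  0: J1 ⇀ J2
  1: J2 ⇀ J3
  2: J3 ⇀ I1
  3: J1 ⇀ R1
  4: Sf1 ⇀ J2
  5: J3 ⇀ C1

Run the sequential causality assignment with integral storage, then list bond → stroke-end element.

β4 →Sf1  (Sf1 (Sf) sets flow on bond)
β2 →I1  (I1 outputs flow p/I1)
β1 →J3  (J3: bond 2 brought flow, rest push out)
β5 →J3  (common-f at J3 fixed by 2)
β0 →J2  (only one effort-in slot at J2)
β3 →J1  (J1 needs exactly one e-in)

#0 |J2
#1 |J3
#2 |I1
#3 |J1
#4 |Sf1
#5 |J3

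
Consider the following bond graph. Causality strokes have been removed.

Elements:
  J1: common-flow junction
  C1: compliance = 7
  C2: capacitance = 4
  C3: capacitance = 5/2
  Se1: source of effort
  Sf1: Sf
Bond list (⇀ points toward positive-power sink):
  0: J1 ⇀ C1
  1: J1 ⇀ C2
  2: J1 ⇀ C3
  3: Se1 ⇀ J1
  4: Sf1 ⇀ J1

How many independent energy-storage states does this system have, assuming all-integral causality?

3  (C1, C2, C3 all integral)

#3 |J1  (Se1 (Se) sets effort on bond)
#4 |Sf1  (Sf1 (Sf) sets flow on bond)
#0 |J1  (1-jn J1 has f-setter on 4)
#1 |J1  (J1 flow already set via bond 4)
#2 |J1  (J1 flow already set via bond 4)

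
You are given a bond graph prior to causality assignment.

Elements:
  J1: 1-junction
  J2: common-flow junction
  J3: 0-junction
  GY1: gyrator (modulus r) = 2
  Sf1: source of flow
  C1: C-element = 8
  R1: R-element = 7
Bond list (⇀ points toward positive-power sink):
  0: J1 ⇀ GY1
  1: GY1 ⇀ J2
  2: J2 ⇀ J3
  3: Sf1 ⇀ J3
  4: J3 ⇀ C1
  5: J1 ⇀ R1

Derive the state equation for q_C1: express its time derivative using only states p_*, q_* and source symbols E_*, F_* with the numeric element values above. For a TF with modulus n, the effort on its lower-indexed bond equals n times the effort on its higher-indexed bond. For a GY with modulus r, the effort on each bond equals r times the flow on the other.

dq_C1/dt = F_Sf1 - 7*q_C1/32

#3 |Sf1  (Sf1 (Sf) sets flow on bond)
#4 |J3  (C1 outputs effort q/C1)
#2 |J2  (0-jn J3 has e-setter on 4)
#1 |GY1  (closing 1-jn rule on J2)
#0 |GY1  (through GY1, causality inverts; strokes same side of GY1)
#5 |J1  (1-jn J1 has f-setter on 0)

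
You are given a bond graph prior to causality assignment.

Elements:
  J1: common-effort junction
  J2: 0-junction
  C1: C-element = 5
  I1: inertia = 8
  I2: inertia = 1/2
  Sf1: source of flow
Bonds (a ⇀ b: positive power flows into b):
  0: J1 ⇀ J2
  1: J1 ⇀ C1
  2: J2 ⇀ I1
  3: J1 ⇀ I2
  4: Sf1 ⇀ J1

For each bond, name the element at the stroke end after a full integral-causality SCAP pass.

β0 stroke→J2
β1 stroke→J1
β2 stroke→I1
β3 stroke→I2
β4 stroke→Sf1

#4 stroke→Sf1  (source Sf1 imposes f)
#1 stroke→J1  (C1 integral (e out))
#0 stroke→J2  (0-jn J1 has e-setter on 1)
#3 stroke→I2  (0-jn J1 has e-setter on 1)
#2 stroke→I1  (common-e at J2 fixed by 0)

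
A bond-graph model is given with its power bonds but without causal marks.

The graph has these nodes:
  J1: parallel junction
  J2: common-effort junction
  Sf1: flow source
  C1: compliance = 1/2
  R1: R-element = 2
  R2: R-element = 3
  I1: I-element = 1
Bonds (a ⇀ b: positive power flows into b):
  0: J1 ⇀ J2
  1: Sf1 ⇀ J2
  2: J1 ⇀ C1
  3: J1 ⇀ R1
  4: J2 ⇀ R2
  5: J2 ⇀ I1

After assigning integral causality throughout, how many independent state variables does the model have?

2  (C1, I1 all integral)

β1 →Sf1  (Sf1 fixes flow; stroke at Sf1)
β2 →J1  (C1: C, integral causality)
β0 →J2  (J1: bond 2 brought effort, rest push out)
β3 →R1  (J1 effort already set via bond 2)
β4 →R2  (J2: bond 0 brought effort, rest push out)
β5 →I1  (0-jn J2 has e-setter on 0)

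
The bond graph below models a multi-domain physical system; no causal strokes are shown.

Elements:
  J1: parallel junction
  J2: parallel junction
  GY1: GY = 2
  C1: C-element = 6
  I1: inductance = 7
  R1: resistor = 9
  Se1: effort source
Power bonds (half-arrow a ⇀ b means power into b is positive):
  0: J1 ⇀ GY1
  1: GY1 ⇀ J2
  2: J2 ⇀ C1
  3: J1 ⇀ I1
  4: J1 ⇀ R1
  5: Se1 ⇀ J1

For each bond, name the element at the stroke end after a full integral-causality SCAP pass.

b0 |GY1
b1 |GY1
b2 |J2
b3 |I1
b4 |R1
b5 |J1

#5 →J1  (Se1: effort source, stroke at far end)
#0 →GY1  (common-e at J1 fixed by 5)
#3 →I1  (J1 effort already set via bond 5)
#4 →R1  (J1: bond 5 brought effort, rest push out)
#1 →GY1  (GY1 both-in/both-out from 0)
#2 →J2  (J2: last free bond brings effort in)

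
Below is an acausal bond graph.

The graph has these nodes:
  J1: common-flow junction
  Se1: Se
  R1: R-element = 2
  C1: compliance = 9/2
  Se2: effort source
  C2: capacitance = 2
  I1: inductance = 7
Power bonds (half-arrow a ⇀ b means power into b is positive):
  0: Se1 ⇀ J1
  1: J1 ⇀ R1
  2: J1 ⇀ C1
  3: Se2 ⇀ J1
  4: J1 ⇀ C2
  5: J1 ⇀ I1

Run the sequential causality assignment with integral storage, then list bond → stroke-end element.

β0 |J1  (Se1 fixes effort; stroke away)
β3 |J1  (source Se2 imposes e)
β2 |J1  (C1 outputs effort q/C1)
β4 |J1  (C2: C, integral causality)
β5 |I1  (I1 outputs flow p/I1)
β1 |J1  (common-f at J1 fixed by 5)

bond 0 stroke→J1
bond 1 stroke→J1
bond 2 stroke→J1
bond 3 stroke→J1
bond 4 stroke→J1
bond 5 stroke→I1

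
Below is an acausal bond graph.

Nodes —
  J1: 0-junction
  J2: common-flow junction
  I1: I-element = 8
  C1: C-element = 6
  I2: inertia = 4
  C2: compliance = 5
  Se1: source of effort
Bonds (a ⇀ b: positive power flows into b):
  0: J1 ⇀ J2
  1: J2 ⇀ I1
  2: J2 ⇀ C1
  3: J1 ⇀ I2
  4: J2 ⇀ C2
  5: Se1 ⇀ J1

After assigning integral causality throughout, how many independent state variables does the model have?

β5 stroke at J1  (Se1 (Se) sets effort on bond)
β0 stroke at J2  (0-jn J1 has e-setter on 5)
β3 stroke at I2  (J1: bond 5 brought effort, rest push out)
β1 stroke at I1  (prefer integral on I1)
β2 stroke at J2  (common-f at J2 fixed by 1)
β4 stroke at J2  (1-jn J2 has f-setter on 1)

4  (C1, C2, I1, I2 all integral)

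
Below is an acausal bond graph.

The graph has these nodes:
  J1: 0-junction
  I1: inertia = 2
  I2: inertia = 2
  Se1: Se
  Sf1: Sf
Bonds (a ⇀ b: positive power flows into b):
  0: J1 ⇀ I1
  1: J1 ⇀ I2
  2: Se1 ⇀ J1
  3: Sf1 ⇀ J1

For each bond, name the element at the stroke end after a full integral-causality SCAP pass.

bond 0 |I1
bond 1 |I2
bond 2 |J1
bond 3 |Sf1

bond 2 →J1  (source Se1 imposes e)
bond 3 →Sf1  (Sf1 fixes flow; stroke at Sf1)
bond 0 →I1  (J1: bond 2 brought effort, rest push out)
bond 1 →I2  (0-jn J1 has e-setter on 2)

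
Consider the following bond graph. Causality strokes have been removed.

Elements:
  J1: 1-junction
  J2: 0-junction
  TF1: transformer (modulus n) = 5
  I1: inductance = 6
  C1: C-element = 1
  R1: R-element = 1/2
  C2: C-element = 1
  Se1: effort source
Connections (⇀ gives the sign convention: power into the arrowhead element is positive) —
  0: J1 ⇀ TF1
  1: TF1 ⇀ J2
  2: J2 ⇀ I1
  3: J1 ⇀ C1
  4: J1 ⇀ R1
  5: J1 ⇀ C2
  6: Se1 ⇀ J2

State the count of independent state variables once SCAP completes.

3  (C1, C2, I1 all integral)

β6 |J2  (source Se1 imposes e)
β1 |TF1  (J2: bond 6 brought effort, rest push out)
β2 |I1  (0-jn J2 has e-setter on 6)
β0 |J1  (through TF1, causality passes straight; one stroke at TF1)
β3 |J1  (prefer integral on C1)
β5 |J1  (prefer integral on C2)
β4 |R1  (closing 1-jn rule on J1)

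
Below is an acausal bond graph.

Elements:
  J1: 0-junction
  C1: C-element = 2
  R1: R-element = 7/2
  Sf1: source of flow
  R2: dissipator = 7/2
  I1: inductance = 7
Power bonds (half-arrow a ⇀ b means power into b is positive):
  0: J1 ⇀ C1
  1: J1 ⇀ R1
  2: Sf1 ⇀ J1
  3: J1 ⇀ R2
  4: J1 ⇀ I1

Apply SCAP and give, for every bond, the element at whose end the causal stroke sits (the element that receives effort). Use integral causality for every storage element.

#2 |Sf1  (Sf1 fixes flow; stroke at Sf1)
#0 |J1  (C1 outputs effort q/C1)
#1 |R1  (J1: bond 0 brought effort, rest push out)
#3 |R2  (common-e at J1 fixed by 0)
#4 |I1  (J1: bond 0 brought effort, rest push out)

β0 →J1
β1 →R1
β2 →Sf1
β3 →R2
β4 →I1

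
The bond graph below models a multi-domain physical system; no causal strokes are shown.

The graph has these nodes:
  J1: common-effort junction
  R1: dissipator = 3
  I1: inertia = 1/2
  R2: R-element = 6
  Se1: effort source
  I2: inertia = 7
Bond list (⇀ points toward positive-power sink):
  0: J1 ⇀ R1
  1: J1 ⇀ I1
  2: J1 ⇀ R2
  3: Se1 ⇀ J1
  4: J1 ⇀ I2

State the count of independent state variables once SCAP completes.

2  (I1, I2 all integral)

bond 3 stroke→J1  (Se1 (Se) sets effort on bond)
bond 0 stroke→R1  (J1: bond 3 brought effort, rest push out)
bond 1 stroke→I1  (J1: bond 3 brought effort, rest push out)
bond 2 stroke→R2  (J1 effort already set via bond 3)
bond 4 stroke→I2  (common-e at J1 fixed by 3)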